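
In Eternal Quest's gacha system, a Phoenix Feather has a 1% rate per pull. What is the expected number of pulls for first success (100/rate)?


Expected pulls for a geometric distribution = 1/p = 100 / rate%
= 100 / 1
= 100.0

100.0 pulls


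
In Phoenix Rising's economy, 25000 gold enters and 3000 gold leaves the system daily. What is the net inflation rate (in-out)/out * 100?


Net gold = 25000 - 3000 = 22000
Inflation rate = net / sunk * 100 = 22000 / 3000 * 100
= 7.333333 * 100
= 733.33%

733.33%


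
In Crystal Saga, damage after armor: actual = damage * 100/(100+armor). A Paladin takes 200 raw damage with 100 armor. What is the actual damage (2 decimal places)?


actual = 200 * 100 / (100 + 100)
= 200 * 100 / 200
= 20000 / 200
= 100.00

100.00 damage


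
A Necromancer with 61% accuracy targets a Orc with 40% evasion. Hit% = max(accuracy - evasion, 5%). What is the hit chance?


accuracy - evasion = 61 - 40 = 21
Apply floor: max(21, 5) = 21
Hit chance = 21%

21%


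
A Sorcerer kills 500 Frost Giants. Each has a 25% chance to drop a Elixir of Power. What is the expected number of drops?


Expected drops = kills * (drop_rate / 100)
= 500 * (25 / 100)
= 500 * 0.25
= 125.0

125.0 drops


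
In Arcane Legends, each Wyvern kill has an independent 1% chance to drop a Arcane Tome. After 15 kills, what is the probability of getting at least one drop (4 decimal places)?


P(at least one) = 1 - P(none) = 1 - (1-p)^n
p = 1/100 = 0.01
1 - p = 0.99
(1 - p)^15 = 0.99^15 = 0.860058
P(at least one) = 1 - 0.860058 = 0.1399

0.1399


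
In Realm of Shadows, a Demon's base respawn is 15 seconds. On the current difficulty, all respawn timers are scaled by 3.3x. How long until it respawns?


Respawn time = base * multiplier
= 15 * 3.3
= 49.5 seconds

49.5 seconds


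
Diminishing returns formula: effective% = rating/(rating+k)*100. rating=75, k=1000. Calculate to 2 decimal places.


effective% = rating / (rating + k) * 100
= 75 / (75 + 1000) * 100
= 75 / 1075 * 100
= 0.069767 * 100
= 6.98%

6.98%


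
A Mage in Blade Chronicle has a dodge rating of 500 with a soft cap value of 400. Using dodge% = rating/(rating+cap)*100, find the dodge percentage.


dodge% = 500 / (500 + 400) * 100
= 500 / 900 * 100
= 0.555556 * 100
= 55.56%

55.56%


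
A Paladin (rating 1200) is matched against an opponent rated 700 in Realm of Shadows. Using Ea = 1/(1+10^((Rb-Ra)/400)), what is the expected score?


Elo expected score: Ea = 1/(1 + 10^((Rb-Ra)/400))
Rb - Ra = 700 - 1200 = -500
(Rb-Ra)/400 = -500/400 = -1.25
10^-1.25 = 0.056234
Ea = 1/(1 + 0.056234) = 1/1.056234 = 0.9468

0.9468


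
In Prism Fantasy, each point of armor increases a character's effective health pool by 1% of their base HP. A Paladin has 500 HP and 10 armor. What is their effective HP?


EHP = 500 * (1 + 10/100)
= 500 * (1 + 0.1)
= 500 * 1.1
= 550.0

550.0 EHP


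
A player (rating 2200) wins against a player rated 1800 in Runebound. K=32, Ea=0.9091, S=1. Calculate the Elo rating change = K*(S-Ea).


Elo update: delta = K * (S - Ea), where S = 1 (wins)
S - Ea = 1 - 0.9091 = 0.0909
Rating change = 32 * 0.0909
= 2.91

2.91 rating points


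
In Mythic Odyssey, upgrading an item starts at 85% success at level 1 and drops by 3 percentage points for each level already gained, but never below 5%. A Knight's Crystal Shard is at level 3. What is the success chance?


raw_rate = 85 - 3 * (3 - 1)
= 85 - 3 * 2
= 85 - 6
= 79
Apply floor: max(79, 5) = 79%

79%


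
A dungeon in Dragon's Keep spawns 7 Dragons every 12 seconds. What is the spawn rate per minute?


Spawns per minute = count * (60 / interval)
= 7 * (60 / 12)
= 7 * 5.0
= 35.0

35.0 per minute


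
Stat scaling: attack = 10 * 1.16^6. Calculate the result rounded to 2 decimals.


value = base * growth^level
= 10 * 1.16^6
= 10 * 2.436396
= 24.36

24.36 attack


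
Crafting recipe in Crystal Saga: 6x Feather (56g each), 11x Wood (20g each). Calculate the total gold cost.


Cost breakdown:
  Feather: 6 * 56 = 336
  Wood: 11 * 20 = 220
Total = 336 + 220 = 556

556 gold


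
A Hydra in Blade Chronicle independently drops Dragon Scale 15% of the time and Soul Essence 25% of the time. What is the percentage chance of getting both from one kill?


For independent events, P(both) = P(A) * P(B)
= 15% * 25%
= 375 / 100 %
= 3.75%

3.75%


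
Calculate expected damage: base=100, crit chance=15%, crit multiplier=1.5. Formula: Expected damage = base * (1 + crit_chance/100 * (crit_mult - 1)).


E[dmg] = base * (1 + crit_chance * (crit_mult - 1))
cc as decimal = 15/100 = 0.15
cm - 1 = 1.5 - 1 = 0.5
Bonus factor = 0.15 * 0.5 = 0.075
Total multiplier = 1 + 0.075 = 1.075
Expected damage = 100 * 1.075 = 107.50

107.50 damage


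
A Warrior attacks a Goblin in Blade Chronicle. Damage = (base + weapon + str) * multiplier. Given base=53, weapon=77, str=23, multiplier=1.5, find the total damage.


Sum base + weapon + str = 53 + 77 + 23 = 153
Multiply by 1.5:
153 * 1.5 = 229.5

229.5 damage


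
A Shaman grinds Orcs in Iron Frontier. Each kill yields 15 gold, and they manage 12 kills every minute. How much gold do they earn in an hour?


Gold per minute = 15 * 12 = 180
Gold per hour = 180 * 60 = 10800

10800 gold/hour


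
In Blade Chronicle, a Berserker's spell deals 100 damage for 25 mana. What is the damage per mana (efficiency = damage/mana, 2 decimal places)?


Efficiency = damage / mana
= 100 / 25
= 4.00

4.00 dmg/mana


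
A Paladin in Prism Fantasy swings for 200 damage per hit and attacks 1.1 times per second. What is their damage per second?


DPS = damage * attack_speed
= 200 * 1.1
= 220.0

220.0 DPS


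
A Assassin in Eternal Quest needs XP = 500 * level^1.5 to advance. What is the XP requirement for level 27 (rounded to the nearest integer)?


XP = 500 * level^1.5
Substitute level = 27:
XP = 500 * 27^1.5
= 500 * 140.2961
= 70148

70148 XP


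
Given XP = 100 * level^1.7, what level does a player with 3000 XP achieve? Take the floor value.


XP = 100 * level^1.7, so level = (XP / 100)^(1/1.7)
= (3000 / 100)^(1/1.7)
= 30.0^0.5882
= 7.3943
Floor: level = 7

level 7


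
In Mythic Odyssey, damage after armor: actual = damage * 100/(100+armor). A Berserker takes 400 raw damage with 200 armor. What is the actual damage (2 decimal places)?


actual = 400 * 100 / (100 + 200)
= 400 * 100 / 300
= 40000 / 300
= 133.33

133.33 damage


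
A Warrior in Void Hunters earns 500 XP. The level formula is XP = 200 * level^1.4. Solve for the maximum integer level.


XP = 200 * level^1.4, so level = (XP / 200)^(1/1.4)
= (500 / 200)^(1/1.4)
= 2.5^0.7143
= 1.9242
Floor: level = 1

level 1


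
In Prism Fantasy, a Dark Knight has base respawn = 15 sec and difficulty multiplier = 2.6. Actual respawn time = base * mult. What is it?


Respawn time = base * multiplier
= 15 * 2.6
= 39.0 seconds

39.0 seconds


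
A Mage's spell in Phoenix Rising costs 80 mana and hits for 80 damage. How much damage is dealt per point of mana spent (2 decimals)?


Efficiency = damage / mana
= 80 / 80
= 1.00

1.00 dmg/mana


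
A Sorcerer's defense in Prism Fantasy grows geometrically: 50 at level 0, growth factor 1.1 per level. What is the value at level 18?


value = base * growth^level
= 50 * 1.1^18
= 50 * 5.559917
= 278.00

278.00 defense


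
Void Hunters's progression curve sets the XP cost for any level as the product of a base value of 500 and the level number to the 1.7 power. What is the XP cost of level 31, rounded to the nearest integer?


XP = 500 * level^1.7
Substitute level = 31:
XP = 500 * 31^1.7
= 500 * 343.0164
= 171508

171508 XP


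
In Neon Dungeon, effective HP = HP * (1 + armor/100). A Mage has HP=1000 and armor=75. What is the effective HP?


EHP = 1000 * (1 + 75/100)
= 1000 * (1 + 0.75)
= 1000 * 1.75
= 1750.0

1750.0 EHP


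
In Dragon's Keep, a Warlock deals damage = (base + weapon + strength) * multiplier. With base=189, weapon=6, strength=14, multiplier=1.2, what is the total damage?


Sum base + weapon + str = 189 + 6 + 14 = 209
Multiply by 1.2:
209 * 1.2 = 250.8

250.8 damage


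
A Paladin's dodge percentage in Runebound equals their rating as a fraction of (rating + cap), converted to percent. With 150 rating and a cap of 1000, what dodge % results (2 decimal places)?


dodge% = 150 / (150 + 1000) * 100
= 150 / 1150 * 100
= 0.130435 * 100
= 13.04%

13.04%


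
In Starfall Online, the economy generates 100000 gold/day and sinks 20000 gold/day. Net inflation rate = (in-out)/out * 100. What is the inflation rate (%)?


Net gold = 100000 - 20000 = 80000
Inflation rate = net / sunk * 100 = 80000 / 20000 * 100
= 4.0 * 100
= 400.00%

400.00%


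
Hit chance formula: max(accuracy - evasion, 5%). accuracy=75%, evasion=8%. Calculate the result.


accuracy - evasion = 75 - 8 = 67
Apply floor: max(67, 5) = 67
Hit chance = 67%

67%


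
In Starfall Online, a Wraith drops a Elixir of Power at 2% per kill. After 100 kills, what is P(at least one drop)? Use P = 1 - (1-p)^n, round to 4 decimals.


P(at least one) = 1 - P(none) = 1 - (1-p)^n
p = 2/100 = 0.02
1 - p = 0.98
(1 - p)^100 = 0.98^100 = 0.132620
P(at least one) = 1 - 0.132620 = 0.8674

0.8674


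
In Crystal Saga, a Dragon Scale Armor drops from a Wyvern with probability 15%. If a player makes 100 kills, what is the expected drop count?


Expected drops = kills * (drop_rate / 100)
= 100 * (15 / 100)
= 100 * 0.15
= 15.0

15.0 drops


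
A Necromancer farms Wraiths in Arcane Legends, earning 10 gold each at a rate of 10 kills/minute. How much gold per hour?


Gold per minute = 10 * 10 = 100
Gold per hour = 100 * 60 = 6000

6000 gold/hour


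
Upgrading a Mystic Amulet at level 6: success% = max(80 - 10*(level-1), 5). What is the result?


raw_rate = 80 - 10 * (6 - 1)
= 80 - 10 * 5
= 80 - 50
= 30
Apply floor: max(30, 5) = 30%

30%


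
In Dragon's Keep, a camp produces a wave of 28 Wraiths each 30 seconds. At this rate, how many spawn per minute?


Spawns per minute = count * (60 / interval)
= 28 * (60 / 30)
= 28 * 2.0
= 56.0

56.0 per minute


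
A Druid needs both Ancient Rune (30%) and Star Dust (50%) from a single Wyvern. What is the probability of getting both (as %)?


For independent events, P(both) = P(A) * P(B)
= 30% * 50%
= 1500 / 100 %
= 15.0%

15.0%


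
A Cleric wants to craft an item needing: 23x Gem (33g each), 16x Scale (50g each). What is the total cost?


Cost breakdown:
  Gem: 23 * 33 = 759
  Scale: 16 * 50 = 800
Total = 759 + 800 = 1559

1559 gold


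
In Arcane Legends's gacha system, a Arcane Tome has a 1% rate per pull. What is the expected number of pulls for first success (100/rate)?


Expected pulls for a geometric distribution = 1/p = 100 / rate%
= 100 / 1
= 100.0

100.0 pulls


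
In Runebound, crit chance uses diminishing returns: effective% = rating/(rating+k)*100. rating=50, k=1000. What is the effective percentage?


effective% = rating / (rating + k) * 100
= 50 / (50 + 1000) * 100
= 50 / 1050 * 100
= 0.047619 * 100
= 4.76%

4.76%


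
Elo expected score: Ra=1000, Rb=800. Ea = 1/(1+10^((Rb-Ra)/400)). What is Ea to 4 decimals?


Elo expected score: Ea = 1/(1 + 10^((Rb-Ra)/400))
Rb - Ra = 800 - 1000 = -200
(Rb-Ra)/400 = -200/400 = -0.5
10^-0.5 = 0.316228
Ea = 1/(1 + 0.316228) = 1/1.316228 = 0.7597

0.7597


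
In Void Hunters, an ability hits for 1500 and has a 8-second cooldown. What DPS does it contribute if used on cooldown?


DPS = damage / cooldown
= 1500 / 8
= 187.50

187.50 DPS


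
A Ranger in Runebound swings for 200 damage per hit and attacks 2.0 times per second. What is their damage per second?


DPS = damage * attack_speed
= 200 * 2.0
= 400.0

400.0 DPS


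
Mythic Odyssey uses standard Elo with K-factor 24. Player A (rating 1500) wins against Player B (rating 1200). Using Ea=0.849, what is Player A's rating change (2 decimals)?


Elo update: delta = K * (S - Ea), where S = 1 (wins)
S - Ea = 1 - 0.849 = 0.151
Rating change = 24 * 0.151
= 3.62

3.62 rating points


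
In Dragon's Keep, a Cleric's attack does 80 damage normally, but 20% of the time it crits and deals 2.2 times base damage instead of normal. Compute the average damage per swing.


E[dmg] = base * (1 + crit_chance * (crit_mult - 1))
cc as decimal = 20/100 = 0.2
cm - 1 = 2.2 - 1 = 1.2
Bonus factor = 0.2 * 1.2 = 0.24
Total multiplier = 1 + 0.24 = 1.24
Expected damage = 80 * 1.24 = 99.20

99.20 damage


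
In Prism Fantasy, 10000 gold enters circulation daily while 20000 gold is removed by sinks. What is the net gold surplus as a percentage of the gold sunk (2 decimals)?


Net gold = 10000 - 20000 = -10000
Inflation rate = net / sunk * 100 = -10000 / 20000 * 100
= -0.5 * 100
= -50.00%

-50.00%


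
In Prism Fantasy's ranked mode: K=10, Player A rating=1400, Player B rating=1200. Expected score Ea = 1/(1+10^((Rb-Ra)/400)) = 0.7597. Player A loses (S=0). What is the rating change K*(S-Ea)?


Elo update: delta = K * (S - Ea), where S = 0 (loses)
S - Ea = 0 - 0.7597 = -0.7597
Rating change = 10 * -0.7597
= -7.60

-7.60 rating points


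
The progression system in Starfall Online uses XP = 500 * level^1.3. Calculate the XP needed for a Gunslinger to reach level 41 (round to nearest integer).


XP = 500 * level^1.3
Substitute level = 41:
XP = 500 * 41^1.3
= 500 * 124.9163
= 62458

62458 XP


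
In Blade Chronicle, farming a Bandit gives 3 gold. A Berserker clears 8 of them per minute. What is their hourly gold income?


Gold per minute = 3 * 8 = 24
Gold per hour = 24 * 60 = 1440

1440 gold/hour


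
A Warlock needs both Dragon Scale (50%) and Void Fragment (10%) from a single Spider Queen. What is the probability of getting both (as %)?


For independent events, P(both) = P(A) * P(B)
= 50% * 10%
= 500 / 100 %
= 5.0%

5.0%


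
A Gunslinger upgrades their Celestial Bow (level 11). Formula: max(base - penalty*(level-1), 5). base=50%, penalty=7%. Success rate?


raw_rate = 50 - 7 * (11 - 1)
= 50 - 7 * 10
= 50 - 70
= -20
Apply floor: max(-20, 5) = 5%

5%


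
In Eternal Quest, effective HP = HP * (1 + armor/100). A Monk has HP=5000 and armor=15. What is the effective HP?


EHP = 5000 * (1 + 15/100)
= 5000 * (1 + 0.15)
= 5000 * 1.15
= 5750.0

5750.0 EHP


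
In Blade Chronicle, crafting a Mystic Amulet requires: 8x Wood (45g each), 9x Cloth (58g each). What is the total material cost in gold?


Cost breakdown:
  Wood: 8 * 45 = 360
  Cloth: 9 * 58 = 522
Total = 360 + 522 = 882

882 gold


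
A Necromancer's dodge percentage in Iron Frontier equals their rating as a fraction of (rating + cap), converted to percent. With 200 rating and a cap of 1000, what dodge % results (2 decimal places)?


dodge% = 200 / (200 + 1000) * 100
= 200 / 1200 * 100
= 0.166667 * 100
= 16.67%

16.67%


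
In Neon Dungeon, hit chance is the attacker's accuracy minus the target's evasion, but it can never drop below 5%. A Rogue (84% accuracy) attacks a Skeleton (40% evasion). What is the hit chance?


accuracy - evasion = 84 - 40 = 44
Apply floor: max(44, 5) = 44
Hit chance = 44%

44%


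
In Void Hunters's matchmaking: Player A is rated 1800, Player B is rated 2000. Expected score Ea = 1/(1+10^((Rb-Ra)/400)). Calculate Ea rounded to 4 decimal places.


Elo expected score: Ea = 1/(1 + 10^((Rb-Ra)/400))
Rb - Ra = 2000 - 1800 = 200
(Rb-Ra)/400 = 200/400 = 0.5
10^0.5 = 3.162278
Ea = 1/(1 + 3.162278) = 1/4.162278 = 0.2403

0.2403


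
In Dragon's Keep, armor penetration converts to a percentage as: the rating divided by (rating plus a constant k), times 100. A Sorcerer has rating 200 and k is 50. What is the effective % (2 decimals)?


effective% = rating / (rating + k) * 100
= 200 / (200 + 50) * 100
= 200 / 250 * 100
= 0.8 * 100
= 80.00%

80.00%


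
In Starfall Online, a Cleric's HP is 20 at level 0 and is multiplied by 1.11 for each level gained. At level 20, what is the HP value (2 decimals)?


value = base * growth^level
= 20 * 1.11^20
= 20 * 8.062312
= 161.25

161.25 HP


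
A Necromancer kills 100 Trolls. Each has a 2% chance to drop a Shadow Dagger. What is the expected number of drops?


Expected drops = kills * (drop_rate / 100)
= 100 * (2 / 100)
= 100 * 0.02
= 2.0

2.0 drops


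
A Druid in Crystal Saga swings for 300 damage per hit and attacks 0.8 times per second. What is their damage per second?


DPS = damage * attack_speed
= 300 * 0.8
= 240.0

240.0 DPS


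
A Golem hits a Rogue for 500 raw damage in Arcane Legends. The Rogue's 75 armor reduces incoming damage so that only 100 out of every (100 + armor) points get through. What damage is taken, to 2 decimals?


actual = 500 * 100 / (100 + 75)
= 500 * 100 / 175
= 50000 / 175
= 285.71

285.71 damage


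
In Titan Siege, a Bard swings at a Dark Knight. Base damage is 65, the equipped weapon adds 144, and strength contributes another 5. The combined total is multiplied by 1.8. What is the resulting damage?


Sum base + weapon + str = 65 + 144 + 5 = 214
Multiply by 1.8:
214 * 1.8 = 385.2

385.2 damage


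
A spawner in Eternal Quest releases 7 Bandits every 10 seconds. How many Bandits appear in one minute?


Spawns per minute = count * (60 / interval)
= 7 * (60 / 10)
= 7 * 6.0
= 42.0

42.0 per minute


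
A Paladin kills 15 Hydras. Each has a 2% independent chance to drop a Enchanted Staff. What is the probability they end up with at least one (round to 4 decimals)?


P(at least one) = 1 - P(none) = 1 - (1-p)^n
p = 2/100 = 0.02
1 - p = 0.98
(1 - p)^15 = 0.98^15 = 0.738569
P(at least one) = 1 - 0.738569 = 0.2614

0.2614


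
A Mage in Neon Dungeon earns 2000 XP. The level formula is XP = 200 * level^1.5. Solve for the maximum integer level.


XP = 200 * level^1.5, so level = (XP / 200)^(1/1.5)
= (2000 / 200)^(1/1.5)
= 10.0^0.6667
= 4.6416
Floor: level = 4

level 4


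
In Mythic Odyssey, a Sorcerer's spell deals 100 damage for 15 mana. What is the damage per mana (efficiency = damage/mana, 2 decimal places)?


Efficiency = damage / mana
= 100 / 15
= 6.67

6.67 dmg/mana


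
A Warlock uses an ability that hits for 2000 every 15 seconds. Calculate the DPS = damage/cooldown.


DPS = damage / cooldown
= 2000 / 15
= 133.33

133.33 DPS


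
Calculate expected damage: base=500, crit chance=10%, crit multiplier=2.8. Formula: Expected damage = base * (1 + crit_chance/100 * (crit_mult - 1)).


E[dmg] = base * (1 + crit_chance * (crit_mult - 1))
cc as decimal = 10/100 = 0.1
cm - 1 = 2.8 - 1 = 1.8
Bonus factor = 0.1 * 1.8 = 0.18
Total multiplier = 1 + 0.18 = 1.18
Expected damage = 500 * 1.18 = 590.00

590.00 damage


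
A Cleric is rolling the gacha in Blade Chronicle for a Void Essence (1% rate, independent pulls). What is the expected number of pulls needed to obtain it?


Expected pulls for a geometric distribution = 1/p = 100 / rate%
= 100 / 1
= 100.0

100.0 pulls


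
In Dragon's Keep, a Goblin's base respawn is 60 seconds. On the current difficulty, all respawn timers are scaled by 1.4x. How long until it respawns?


Respawn time = base * multiplier
= 60 * 1.4
= 84.0 seconds

84.0 seconds


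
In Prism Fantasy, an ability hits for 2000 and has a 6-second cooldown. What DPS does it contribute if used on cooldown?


DPS = damage / cooldown
= 2000 / 6
= 333.33

333.33 DPS


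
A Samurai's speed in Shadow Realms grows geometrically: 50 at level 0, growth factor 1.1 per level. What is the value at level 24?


value = base * growth^level
= 50 * 1.1^24
= 50 * 9.849733
= 492.49

492.49 speed


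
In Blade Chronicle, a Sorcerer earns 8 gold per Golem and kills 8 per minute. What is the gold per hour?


Gold per minute = 8 * 8 = 64
Gold per hour = 64 * 60 = 3840

3840 gold/hour


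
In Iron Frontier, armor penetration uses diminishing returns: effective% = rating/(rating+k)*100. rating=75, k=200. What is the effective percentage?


effective% = rating / (rating + k) * 100
= 75 / (75 + 200) * 100
= 75 / 275 * 100
= 0.272727 * 100
= 27.27%

27.27%


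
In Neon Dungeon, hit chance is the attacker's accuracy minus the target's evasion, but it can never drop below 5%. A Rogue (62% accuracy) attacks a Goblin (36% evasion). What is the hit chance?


accuracy - evasion = 62 - 36 = 26
Apply floor: max(26, 5) = 26
Hit chance = 26%

26%


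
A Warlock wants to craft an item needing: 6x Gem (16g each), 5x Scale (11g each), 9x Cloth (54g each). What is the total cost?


Cost breakdown:
  Gem: 6 * 16 = 96
  Scale: 5 * 11 = 55
  Cloth: 9 * 54 = 486
Total = 96 + 55 + 486 = 637

637 gold


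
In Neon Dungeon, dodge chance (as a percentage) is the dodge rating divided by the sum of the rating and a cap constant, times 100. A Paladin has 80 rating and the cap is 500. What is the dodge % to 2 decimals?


dodge% = 80 / (80 + 500) * 100
= 80 / 580 * 100
= 0.137931 * 100
= 13.79%

13.79%


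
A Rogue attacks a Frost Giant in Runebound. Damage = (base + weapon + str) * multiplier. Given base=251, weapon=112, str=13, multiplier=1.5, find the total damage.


Sum base + weapon + str = 251 + 112 + 13 = 376
Multiply by 1.5:
376 * 1.5 = 564.0

564.0 damage


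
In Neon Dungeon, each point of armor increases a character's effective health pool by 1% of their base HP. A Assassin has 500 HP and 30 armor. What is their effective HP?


EHP = 500 * (1 + 30/100)
= 500 * (1 + 0.3)
= 500 * 1.3
= 650.0

650.0 EHP


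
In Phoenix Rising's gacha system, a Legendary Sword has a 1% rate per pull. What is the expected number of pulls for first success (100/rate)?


Expected pulls for a geometric distribution = 1/p = 100 / rate%
= 100 / 1
= 100.0

100.0 pulls


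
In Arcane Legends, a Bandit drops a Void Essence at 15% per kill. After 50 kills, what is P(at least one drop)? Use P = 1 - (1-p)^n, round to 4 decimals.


P(at least one) = 1 - P(none) = 1 - (1-p)^n
p = 15/100 = 0.15
1 - p = 0.85
(1 - p)^50 = 0.85^50 = 0.000296
P(at least one) = 1 - 0.000296 = 0.9997

0.9997


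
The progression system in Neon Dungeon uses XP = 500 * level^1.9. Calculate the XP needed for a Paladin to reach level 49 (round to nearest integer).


XP = 500 * level^1.9
Substitute level = 49:
XP = 500 * 49^1.9
= 500 * 1626.9438
= 813472

813472 XP


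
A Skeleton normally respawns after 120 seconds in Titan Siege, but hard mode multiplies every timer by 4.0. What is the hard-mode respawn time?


Respawn time = base * multiplier
= 120 * 4.0
= 480.0 seconds

480.0 seconds


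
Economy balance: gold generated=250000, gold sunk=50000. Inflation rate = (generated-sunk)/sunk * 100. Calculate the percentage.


Net gold = 250000 - 50000 = 200000
Inflation rate = net / sunk * 100 = 200000 / 50000 * 100
= 4.0 * 100
= 400.00%

400.00%


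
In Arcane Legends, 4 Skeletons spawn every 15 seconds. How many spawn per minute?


Spawns per minute = count * (60 / interval)
= 4 * (60 / 15)
= 4 * 4.0
= 16.0

16.0 per minute


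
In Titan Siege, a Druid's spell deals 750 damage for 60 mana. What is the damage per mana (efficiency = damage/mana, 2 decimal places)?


Efficiency = damage / mana
= 750 / 60
= 12.50

12.50 dmg/mana


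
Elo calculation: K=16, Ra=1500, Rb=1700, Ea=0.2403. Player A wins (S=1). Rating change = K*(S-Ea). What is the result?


Elo update: delta = K * (S - Ea), where S = 1 (wins)
S - Ea = 1 - 0.2403 = 0.7597
Rating change = 16 * 0.7597
= 12.16

12.16 rating points


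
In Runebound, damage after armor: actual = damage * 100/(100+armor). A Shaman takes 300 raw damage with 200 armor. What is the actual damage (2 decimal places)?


actual = 300 * 100 / (100 + 200)
= 300 * 100 / 300
= 30000 / 300
= 100.00

100.00 damage


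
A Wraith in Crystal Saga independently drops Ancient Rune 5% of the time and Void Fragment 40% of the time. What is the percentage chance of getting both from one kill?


For independent events, P(both) = P(A) * P(B)
= 5% * 40%
= 200 / 100 %
= 2.0%

2.0%


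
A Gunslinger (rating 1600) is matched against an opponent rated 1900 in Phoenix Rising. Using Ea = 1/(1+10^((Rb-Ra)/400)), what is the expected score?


Elo expected score: Ea = 1/(1 + 10^((Rb-Ra)/400))
Rb - Ra = 1900 - 1600 = 300
(Rb-Ra)/400 = 300/400 = 0.75
10^0.75 = 5.623413
Ea = 1/(1 + 5.623413) = 1/6.623413 = 0.1510

0.1510


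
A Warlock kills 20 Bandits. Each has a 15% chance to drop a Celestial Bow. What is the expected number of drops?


Expected drops = kills * (drop_rate / 100)
= 20 * (15 / 100)
= 20 * 0.15
= 3.0

3.0 drops


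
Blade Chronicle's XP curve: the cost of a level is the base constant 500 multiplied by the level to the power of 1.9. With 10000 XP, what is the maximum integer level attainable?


XP = 500 * level^1.9, so level = (XP / 500)^(1/1.9)
= (10000 / 500)^(1/1.9)
= 20.0^0.5263
= 4.839
Floor: level = 4

level 4


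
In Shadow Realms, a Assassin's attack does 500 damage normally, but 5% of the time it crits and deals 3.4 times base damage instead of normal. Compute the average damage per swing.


E[dmg] = base * (1 + crit_chance * (crit_mult - 1))
cc as decimal = 5/100 = 0.05
cm - 1 = 3.4 - 1 = 2.4
Bonus factor = 0.05 * 2.4 = 0.12
Total multiplier = 1 + 0.12 = 1.12
Expected damage = 500 * 1.12 = 560.00

560.00 damage


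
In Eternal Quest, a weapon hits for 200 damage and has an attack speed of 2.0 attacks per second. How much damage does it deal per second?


DPS = damage * attack_speed
= 200 * 2.0
= 400.0

400.0 DPS


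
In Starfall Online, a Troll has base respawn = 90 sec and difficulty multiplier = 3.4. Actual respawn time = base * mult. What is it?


Respawn time = base * multiplier
= 90 * 3.4
= 306.0 seconds

306.0 seconds


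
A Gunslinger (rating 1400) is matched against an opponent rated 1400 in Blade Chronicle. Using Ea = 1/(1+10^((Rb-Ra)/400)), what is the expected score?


Elo expected score: Ea = 1/(1 + 10^((Rb-Ra)/400))
Rb - Ra = 1400 - 1400 = 0
(Rb-Ra)/400 = 0/400 = 0.0
10^0.0 = 1.0
Ea = 1/(1 + 1.0) = 1/2.0 = 0.5000

0.5000


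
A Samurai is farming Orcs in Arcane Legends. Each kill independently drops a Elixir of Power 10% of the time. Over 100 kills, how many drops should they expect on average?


Expected drops = kills * (drop_rate / 100)
= 100 * (10 / 100)
= 100 * 0.1
= 10.0

10.0 drops


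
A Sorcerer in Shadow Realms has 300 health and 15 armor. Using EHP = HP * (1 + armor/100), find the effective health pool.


EHP = 300 * (1 + 15/100)
= 300 * (1 + 0.15)
= 300 * 1.15
= 345.0

345.0 EHP


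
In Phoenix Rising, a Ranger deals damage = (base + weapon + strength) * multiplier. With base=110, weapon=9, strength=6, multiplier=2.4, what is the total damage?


Sum base + weapon + str = 110 + 9 + 6 = 125
Multiply by 2.4:
125 * 2.4 = 300.0

300.0 damage


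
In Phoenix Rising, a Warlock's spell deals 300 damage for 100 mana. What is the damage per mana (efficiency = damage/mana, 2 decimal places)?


Efficiency = damage / mana
= 300 / 100
= 3.00

3.00 dmg/mana


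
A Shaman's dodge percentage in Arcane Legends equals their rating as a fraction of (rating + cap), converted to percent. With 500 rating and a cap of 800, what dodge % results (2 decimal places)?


dodge% = 500 / (500 + 800) * 100
= 500 / 1300 * 100
= 0.384615 * 100
= 38.46%

38.46%


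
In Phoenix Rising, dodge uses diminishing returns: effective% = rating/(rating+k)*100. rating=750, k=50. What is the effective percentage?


effective% = rating / (rating + k) * 100
= 750 / (750 + 50) * 100
= 750 / 800 * 100
= 0.9375 * 100
= 93.75%

93.75%


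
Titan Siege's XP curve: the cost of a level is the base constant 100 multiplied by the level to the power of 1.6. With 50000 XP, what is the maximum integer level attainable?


XP = 100 * level^1.6, so level = (XP / 100)^(1/1.6)
= (50000 / 100)^(1/1.6)
= 500.0^0.625
= 48.6246
Floor: level = 48

level 48


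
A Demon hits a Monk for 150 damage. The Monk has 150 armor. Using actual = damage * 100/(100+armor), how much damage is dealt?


actual = 150 * 100 / (100 + 150)
= 150 * 100 / 250
= 15000 / 250
= 60.00

60.00 damage


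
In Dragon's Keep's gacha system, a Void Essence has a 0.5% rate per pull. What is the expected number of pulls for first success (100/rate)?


Expected pulls for a geometric distribution = 1/p = 100 / rate%
= 100 / 0.5
= 200.0

200.0 pulls


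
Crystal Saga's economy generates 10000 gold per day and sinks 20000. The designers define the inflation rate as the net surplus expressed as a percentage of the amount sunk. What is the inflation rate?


Net gold = 10000 - 20000 = -10000
Inflation rate = net / sunk * 100 = -10000 / 20000 * 100
= -0.5 * 100
= -50.00%

-50.00%


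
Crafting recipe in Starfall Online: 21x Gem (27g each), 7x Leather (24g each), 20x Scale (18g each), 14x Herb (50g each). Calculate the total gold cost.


Cost breakdown:
  Gem: 21 * 27 = 567
  Leather: 7 * 24 = 168
  Scale: 20 * 18 = 360
  Herb: 14 * 50 = 700
Total = 567 + 168 + 360 + 700 = 1795

1795 gold


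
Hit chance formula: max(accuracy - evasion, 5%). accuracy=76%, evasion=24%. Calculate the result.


accuracy - evasion = 76 - 24 = 52
Apply floor: max(52, 5) = 52
Hit chance = 52%

52%


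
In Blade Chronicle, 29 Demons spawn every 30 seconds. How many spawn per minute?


Spawns per minute = count * (60 / interval)
= 29 * (60 / 30)
= 29 * 2.0
= 58.0

58.0 per minute


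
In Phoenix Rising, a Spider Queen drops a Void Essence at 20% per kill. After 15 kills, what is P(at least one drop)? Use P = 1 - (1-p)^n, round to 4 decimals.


P(at least one) = 1 - P(none) = 1 - (1-p)^n
p = 20/100 = 0.2
1 - p = 0.8
(1 - p)^15 = 0.8^15 = 0.035184
P(at least one) = 1 - 0.035184 = 0.9648

0.9648


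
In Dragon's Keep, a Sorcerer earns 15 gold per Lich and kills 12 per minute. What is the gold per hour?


Gold per minute = 15 * 12 = 180
Gold per hour = 180 * 60 = 10800

10800 gold/hour


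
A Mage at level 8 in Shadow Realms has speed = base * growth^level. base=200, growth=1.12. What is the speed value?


value = base * growth^level
= 200 * 1.12^8
= 200 * 2.475963
= 495.19

495.19 speed


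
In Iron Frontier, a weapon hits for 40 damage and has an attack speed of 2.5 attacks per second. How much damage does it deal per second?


DPS = damage * attack_speed
= 40 * 2.5
= 100.0

100.0 DPS


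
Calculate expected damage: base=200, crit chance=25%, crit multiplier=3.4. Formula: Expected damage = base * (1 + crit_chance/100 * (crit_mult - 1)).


E[dmg] = base * (1 + crit_chance * (crit_mult - 1))
cc as decimal = 25/100 = 0.25
cm - 1 = 3.4 - 1 = 2.4
Bonus factor = 0.25 * 2.4 = 0.6
Total multiplier = 1 + 0.6 = 1.6
Expected damage = 200 * 1.6 = 320.00

320.00 damage


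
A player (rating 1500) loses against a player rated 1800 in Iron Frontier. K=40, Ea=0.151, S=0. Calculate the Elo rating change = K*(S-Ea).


Elo update: delta = K * (S - Ea), where S = 0 (loses)
S - Ea = 0 - 0.151 = -0.151
Rating change = 40 * -0.151
= -6.04

-6.04 rating points


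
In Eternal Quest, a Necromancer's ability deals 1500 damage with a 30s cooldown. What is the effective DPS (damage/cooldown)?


DPS = damage / cooldown
= 1500 / 30
= 50.00

50.00 DPS


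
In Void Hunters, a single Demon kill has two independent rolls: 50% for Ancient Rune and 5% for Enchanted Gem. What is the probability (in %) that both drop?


For independent events, P(both) = P(A) * P(B)
= 50% * 5%
= 250 / 100 %
= 2.5%

2.5%


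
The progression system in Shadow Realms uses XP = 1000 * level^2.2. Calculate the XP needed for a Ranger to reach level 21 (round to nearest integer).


XP = 1000 * level^2.2
Substitute level = 21:
XP = 1000 * 21^2.2
= 1000 * 810.7416
= 810742

810742 XP


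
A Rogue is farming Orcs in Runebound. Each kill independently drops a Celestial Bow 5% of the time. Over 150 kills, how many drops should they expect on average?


Expected drops = kills * (drop_rate / 100)
= 150 * (5 / 100)
= 150 * 0.05
= 7.5

7.5 drops


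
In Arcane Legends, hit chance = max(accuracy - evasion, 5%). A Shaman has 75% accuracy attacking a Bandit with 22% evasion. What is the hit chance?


accuracy - evasion = 75 - 22 = 53
Apply floor: max(53, 5) = 53
Hit chance = 53%

53%


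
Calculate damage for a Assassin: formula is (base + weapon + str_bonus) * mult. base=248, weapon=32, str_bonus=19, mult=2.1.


Sum base + weapon + str = 248 + 32 + 19 = 299
Multiply by 2.1:
299 * 2.1 = 627.9

627.9 damage


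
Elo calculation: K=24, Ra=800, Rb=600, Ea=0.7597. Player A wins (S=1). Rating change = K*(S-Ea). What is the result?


Elo update: delta = K * (S - Ea), where S = 1 (wins)
S - Ea = 1 - 0.7597 = 0.2403
Rating change = 24 * 0.2403
= 5.77

5.77 rating points


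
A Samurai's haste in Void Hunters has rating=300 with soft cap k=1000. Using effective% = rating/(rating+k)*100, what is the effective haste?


effective% = rating / (rating + k) * 100
= 300 / (300 + 1000) * 100
= 300 / 1300 * 100
= 0.230769 * 100
= 23.08%

23.08%


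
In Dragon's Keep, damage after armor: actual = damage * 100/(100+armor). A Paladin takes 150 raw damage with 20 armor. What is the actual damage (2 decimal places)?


actual = 150 * 100 / (100 + 20)
= 150 * 100 / 120
= 15000 / 120
= 125.00

125.00 damage


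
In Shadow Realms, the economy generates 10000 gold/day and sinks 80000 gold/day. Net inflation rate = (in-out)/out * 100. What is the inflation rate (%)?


Net gold = 10000 - 80000 = -70000
Inflation rate = net / sunk * 100 = -70000 / 80000 * 100
= -0.875 * 100
= -87.50%

-87.50%


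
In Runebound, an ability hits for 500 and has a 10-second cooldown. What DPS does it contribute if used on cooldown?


DPS = damage / cooldown
= 500 / 10
= 50.00

50.00 DPS


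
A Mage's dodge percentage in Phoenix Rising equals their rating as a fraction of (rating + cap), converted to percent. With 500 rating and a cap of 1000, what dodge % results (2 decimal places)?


dodge% = 500 / (500 + 1000) * 100
= 500 / 1500 * 100
= 0.333333 * 100
= 33.33%

33.33%


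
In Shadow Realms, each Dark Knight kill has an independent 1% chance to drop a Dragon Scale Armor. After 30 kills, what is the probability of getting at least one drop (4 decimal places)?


P(at least one) = 1 - P(none) = 1 - (1-p)^n
p = 1/100 = 0.01
1 - p = 0.99
(1 - p)^30 = 0.99^30 = 0.739700
P(at least one) = 1 - 0.739700 = 0.2603

0.2603


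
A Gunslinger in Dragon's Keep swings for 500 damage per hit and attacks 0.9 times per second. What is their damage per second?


DPS = damage * attack_speed
= 500 * 0.9
= 450.0

450.0 DPS


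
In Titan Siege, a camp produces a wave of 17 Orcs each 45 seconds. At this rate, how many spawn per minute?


Spawns per minute = count * (60 / interval)
= 17 * (60 / 45)
= 17 * 1.3333
= 22.67

22.67 per minute


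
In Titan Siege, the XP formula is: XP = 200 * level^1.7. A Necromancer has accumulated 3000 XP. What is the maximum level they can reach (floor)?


XP = 200 * level^1.7, so level = (XP / 200)^(1/1.7)
= (3000 / 200)^(1/1.7)
= 15.0^0.5882
= 4.9183
Floor: level = 4

level 4


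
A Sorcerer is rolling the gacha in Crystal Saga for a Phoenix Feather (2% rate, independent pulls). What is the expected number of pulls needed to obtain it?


Expected pulls for a geometric distribution = 1/p = 100 / rate%
= 100 / 2
= 50.0

50.0 pulls


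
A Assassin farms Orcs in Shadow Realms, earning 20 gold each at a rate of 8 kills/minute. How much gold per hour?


Gold per minute = 20 * 8 = 160
Gold per hour = 160 * 60 = 9600

9600 gold/hour


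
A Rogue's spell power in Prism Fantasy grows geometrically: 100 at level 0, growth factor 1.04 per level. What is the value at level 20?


value = base * growth^level
= 100 * 1.04^20
= 100 * 2.191123
= 219.11

219.11 spell power


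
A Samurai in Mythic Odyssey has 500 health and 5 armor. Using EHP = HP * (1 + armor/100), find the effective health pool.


EHP = 500 * (1 + 5/100)
= 500 * (1 + 0.05)
= 500 * 1.05
= 525.0

525.0 EHP


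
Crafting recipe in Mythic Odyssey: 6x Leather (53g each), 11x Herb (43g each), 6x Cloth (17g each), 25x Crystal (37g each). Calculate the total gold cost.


Cost breakdown:
  Leather: 6 * 53 = 318
  Herb: 11 * 43 = 473
  Cloth: 6 * 17 = 102
  Crystal: 25 * 37 = 925
Total = 318 + 473 + 102 + 925 = 1818

1818 gold


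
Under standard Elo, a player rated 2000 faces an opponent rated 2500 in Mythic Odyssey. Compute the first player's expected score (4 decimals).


Elo expected score: Ea = 1/(1 + 10^((Rb-Ra)/400))
Rb - Ra = 2500 - 2000 = 500
(Rb-Ra)/400 = 500/400 = 1.25
10^1.25 = 17.782794
Ea = 1/(1 + 17.782794) = 1/18.782794 = 0.0532

0.0532


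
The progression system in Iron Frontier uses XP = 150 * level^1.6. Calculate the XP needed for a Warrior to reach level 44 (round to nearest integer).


XP = 150 * level^1.6
Substitute level = 44:
XP = 150 * 44^1.6
= 150 * 426.1125
= 63917

63917 XP


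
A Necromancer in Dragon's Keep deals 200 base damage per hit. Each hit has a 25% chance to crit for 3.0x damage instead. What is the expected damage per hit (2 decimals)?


E[dmg] = base * (1 + crit_chance * (crit_mult - 1))
cc as decimal = 25/100 = 0.25
cm - 1 = 3.0 - 1 = 2.0
Bonus factor = 0.25 * 2.0 = 0.5
Total multiplier = 1 + 0.5 = 1.5
Expected damage = 200 * 1.5 = 300.00

300.00 damage


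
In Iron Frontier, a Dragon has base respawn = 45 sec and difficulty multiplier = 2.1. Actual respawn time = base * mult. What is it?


Respawn time = base * multiplier
= 45 * 2.1
= 94.5 seconds

94.5 seconds


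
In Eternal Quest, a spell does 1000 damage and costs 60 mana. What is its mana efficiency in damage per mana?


Efficiency = damage / mana
= 1000 / 60
= 16.67

16.67 dmg/mana


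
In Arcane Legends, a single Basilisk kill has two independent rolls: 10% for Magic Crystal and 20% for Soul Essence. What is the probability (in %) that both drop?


For independent events, P(both) = P(A) * P(B)
= 10% * 20%
= 200 / 100 %
= 2.0%

2.0%


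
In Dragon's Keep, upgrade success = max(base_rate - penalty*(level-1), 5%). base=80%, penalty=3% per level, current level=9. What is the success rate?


raw_rate = 80 - 3 * (9 - 1)
= 80 - 3 * 8
= 80 - 24
= 56
Apply floor: max(56, 5) = 56%

56%


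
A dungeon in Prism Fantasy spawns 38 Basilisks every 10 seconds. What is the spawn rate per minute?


Spawns per minute = count * (60 / interval)
= 38 * (60 / 10)
= 38 * 6.0
= 228.0

228.0 per minute


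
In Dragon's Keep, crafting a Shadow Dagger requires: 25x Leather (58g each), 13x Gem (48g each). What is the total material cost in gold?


Cost breakdown:
  Leather: 25 * 58 = 1450
  Gem: 13 * 48 = 624
Total = 1450 + 624 = 2074

2074 gold


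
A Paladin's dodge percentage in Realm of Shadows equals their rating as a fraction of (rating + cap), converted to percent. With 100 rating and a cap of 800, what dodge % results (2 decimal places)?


dodge% = 100 / (100 + 800) * 100
= 100 / 900 * 100
= 0.111111 * 100
= 11.11%

11.11%


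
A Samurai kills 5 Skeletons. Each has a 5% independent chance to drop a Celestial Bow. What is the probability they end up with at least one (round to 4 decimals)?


P(at least one) = 1 - P(none) = 1 - (1-p)^n
p = 5/100 = 0.05
1 - p = 0.95
(1 - p)^5 = 0.95^5 = 0.773781
P(at least one) = 1 - 0.773781 = 0.2262

0.2262


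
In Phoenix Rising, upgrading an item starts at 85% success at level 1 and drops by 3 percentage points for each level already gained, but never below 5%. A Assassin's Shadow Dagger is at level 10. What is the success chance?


raw_rate = 85 - 3 * (10 - 1)
= 85 - 3 * 9
= 85 - 27
= 58
Apply floor: max(58, 5) = 58%

58%


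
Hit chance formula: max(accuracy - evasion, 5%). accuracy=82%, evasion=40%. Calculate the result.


accuracy - evasion = 82 - 40 = 42
Apply floor: max(42, 5) = 42
Hit chance = 42%

42%
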